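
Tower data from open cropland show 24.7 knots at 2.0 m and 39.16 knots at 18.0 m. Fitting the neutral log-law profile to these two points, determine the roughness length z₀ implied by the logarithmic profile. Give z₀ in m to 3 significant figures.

Log law: V(z) ∝ ln(z/z₀). With r = V₁/V₂ = 24.7/39.16 = 0.63075,
r · ln(z₂/z₀) = ln(z₁/z₀) ⇒ ln z₀ = (ln z₁ − r·ln z₂)/(1 − r)
ln z₀ = (0.69315 − 0.63075×2.89037) / 0.36925 = -3.0601
z₀ = exp(-3.0601) = 0.04688 m

z₀ ≈ 0.0469 m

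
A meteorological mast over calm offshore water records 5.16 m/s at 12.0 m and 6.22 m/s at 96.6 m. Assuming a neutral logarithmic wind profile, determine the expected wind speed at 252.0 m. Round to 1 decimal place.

Log law: V ∝ ln(z/z₀). From the pair, with r = V₁/V₂ = 0.82958,
ln z₀ = (ln z₁ − r·ln z₂)/(1 − r) = (2.4849 − 0.82958×4.5706)/0.17042 = -7.6680 → z₀ = 0.0004676 m
V₃ = V₁ · ln(z₃/z₀)/ln(z₁/z₀) = 5.16 × 13.1974/10.1529 = 6.7073 m/s

6.7 m/s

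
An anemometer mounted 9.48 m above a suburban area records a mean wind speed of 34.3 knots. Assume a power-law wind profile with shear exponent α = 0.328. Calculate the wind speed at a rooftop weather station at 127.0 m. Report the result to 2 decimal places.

Power-law profile: V₂ = V₁ · (z₂/z₁)^α
V₂ = 34.3 × (127.0/9.48)^0.328 = 34.3 × (13.3966)^0.328
    = 34.3 × 2.3424 = 80.3431 knots

80.34 knots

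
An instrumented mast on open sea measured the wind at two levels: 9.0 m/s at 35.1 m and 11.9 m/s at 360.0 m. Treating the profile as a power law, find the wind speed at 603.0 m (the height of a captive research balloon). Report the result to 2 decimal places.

First find α: α = ln(V₂/V₁)/ln(z₂/z₁) = ln(11.9/9.0)/ln(360.0/35.1) = 0.27931/2.32790 = 0.1200
Extrapolate from 360.0 m to 603.0 m: V₃ = 11.9 × (603.0/360.0)^0.1200 = 11.9 × 1.0638 = 12.6598 m/s

12.66 m/s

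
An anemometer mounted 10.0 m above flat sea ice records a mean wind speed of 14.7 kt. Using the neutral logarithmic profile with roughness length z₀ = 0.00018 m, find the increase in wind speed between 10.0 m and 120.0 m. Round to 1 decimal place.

3.3 kt

Log law: V₂ = V₁ · ln(z₂/z₀)/ln(z₁/z₀) = 14.7 × 13.4100/10.9251 = 18.0435 kt
ΔV = 18.0435 − 14.7 = 3.3435 kt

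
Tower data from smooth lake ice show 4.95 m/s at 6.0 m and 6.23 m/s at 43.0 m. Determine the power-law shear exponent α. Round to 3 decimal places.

Power law: V₂/V₁ = (z₂/z₁)^α ⇒ α = ln(V₂/V₁) / ln(z₂/z₁)
α = ln(6.23/4.95) / ln(43.0/6.0) = ln(1.2586) / ln(7.1667)
  = 0.22999 / 1.96944 = 0.11678

α ≈ 0.117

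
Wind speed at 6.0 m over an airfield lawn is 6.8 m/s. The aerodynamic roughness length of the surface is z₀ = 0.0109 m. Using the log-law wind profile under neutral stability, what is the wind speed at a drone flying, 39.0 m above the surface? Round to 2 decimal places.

8.82 m/s

Log law: V(z) ∝ ln(z/z₀), so V₂/V₁ = ln(z₂/z₀) / ln(z₁/z₀).
ln(39.0/0.0109) = 8.1826, ln(6.0/0.0109) = 6.3108
V₂ = 6.8 × 8.1826/6.3108 = 6.8 × 1.2966 = 8.8169 m/s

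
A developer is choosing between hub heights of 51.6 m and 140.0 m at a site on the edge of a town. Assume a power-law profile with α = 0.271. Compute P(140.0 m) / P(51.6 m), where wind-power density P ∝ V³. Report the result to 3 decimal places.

2.251

Speed ratio: V_B/V_A = (z_B/z_A)^α = (140.0/51.6)^0.271 = (2.7132)^0.271 = 1.31061
Power-density ratio: P_B/P_A = (V_B/V_A)³ = (1.31061)³ = 2.25122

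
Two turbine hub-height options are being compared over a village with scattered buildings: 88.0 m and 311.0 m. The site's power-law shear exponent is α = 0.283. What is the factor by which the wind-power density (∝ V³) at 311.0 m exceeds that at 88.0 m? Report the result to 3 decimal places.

Speed ratio: V_B/V_A = (z_B/z_A)^α = (311.0/88.0)^0.283 = (3.5341)^0.283 = 1.42943
Power-density ratio: P_B/P_A = (V_B/V_A)³ = (1.42943)³ = 2.92071

2.921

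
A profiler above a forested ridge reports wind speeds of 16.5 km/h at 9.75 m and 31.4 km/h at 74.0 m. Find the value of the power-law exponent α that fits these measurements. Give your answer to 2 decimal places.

Power law: V₂/V₁ = (z₂/z₁)^α ⇒ α = ln(V₂/V₁) / ln(z₂/z₁)
α = ln(31.4/16.5) / ln(74.0/9.75) = ln(1.9030) / ln(7.5897)
  = 0.64345 / 2.02680 = 0.31747

α ≈ 0.32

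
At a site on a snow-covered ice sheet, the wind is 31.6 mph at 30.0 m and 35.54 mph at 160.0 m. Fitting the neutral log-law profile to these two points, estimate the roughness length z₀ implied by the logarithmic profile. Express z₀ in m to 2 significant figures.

z₀ ≈ 0.000044 m

Log law: V(z) ∝ ln(z/z₀). With r = V₁/V₂ = 31.6/35.54 = 0.88914,
r · ln(z₂/z₀) = ln(z₁/z₀) ⇒ ln z₀ = (ln z₁ − r·ln z₂)/(1 − r)
ln z₀ = (3.40120 − 0.88914×5.07517) / 0.11086 = -10.0246
z₀ = exp(-10.0246) = 0.00004430 m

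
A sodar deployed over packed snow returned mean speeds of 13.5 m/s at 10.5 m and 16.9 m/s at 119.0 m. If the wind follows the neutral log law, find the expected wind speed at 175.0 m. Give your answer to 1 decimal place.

17.4 m/s

Log law: V ∝ ln(z/z₀). From the pair, with r = V₁/V₂ = 0.79882,
ln z₀ = (ln z₁ − r·ln z₂)/(1 − r) = (2.3514 − 0.79882×4.7791)/0.20118 = -7.2882 → z₀ = 0.0006835 m
V₃ = V₁ · ln(z₃/z₀)/ln(z₁/z₀) = 13.5 × 12.4530/9.6396 = 17.4401 m/s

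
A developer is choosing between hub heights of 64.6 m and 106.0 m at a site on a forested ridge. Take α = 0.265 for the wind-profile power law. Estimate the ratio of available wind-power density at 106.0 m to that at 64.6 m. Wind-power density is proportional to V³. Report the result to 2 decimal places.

Speed ratio: V_B/V_A = (z_B/z_A)^α = (106.0/64.6)^0.265 = (1.6409)^0.265 = 1.14024
Power-density ratio: P_B/P_A = (V_B/V_A)³ = (1.14024)³ = 1.48246

1.48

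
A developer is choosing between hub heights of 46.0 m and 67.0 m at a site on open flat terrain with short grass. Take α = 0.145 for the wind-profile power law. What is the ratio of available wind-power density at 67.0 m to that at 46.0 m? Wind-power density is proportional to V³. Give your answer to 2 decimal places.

Speed ratio: V_B/V_A = (z_B/z_A)^α = (67.0/46.0)^0.145 = (1.4565)^0.145 = 1.05604
Power-density ratio: P_B/P_A = (V_B/V_A)³ = (1.05604)³ = 1.17772

1.18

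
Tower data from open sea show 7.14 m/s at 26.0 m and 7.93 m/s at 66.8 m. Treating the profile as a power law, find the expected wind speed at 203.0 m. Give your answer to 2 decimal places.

First find α: α = ln(V₂/V₁)/ln(z₂/z₁) = ln(7.93/7.14)/ln(66.8/26.0) = 0.10494/0.94361 = 0.1112
Extrapolate from 66.8 m to 203.0 m: V₃ = 7.93 × (203.0/66.8)^0.1112 = 7.93 × 1.1316 = 8.9734 m/s

8.97 m/s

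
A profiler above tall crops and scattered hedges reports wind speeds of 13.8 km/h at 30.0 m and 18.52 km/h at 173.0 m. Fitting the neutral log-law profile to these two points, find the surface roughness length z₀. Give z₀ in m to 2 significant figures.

Log law: V(z) ∝ ln(z/z₀). With r = V₁/V₂ = 13.8/18.52 = 0.74514,
r · ln(z₂/z₀) = ln(z₁/z₀) ⇒ ln z₀ = (ln z₁ − r·ln z₂)/(1 − r)
ln z₀ = (3.40120 − 0.74514×5.15329) / 0.25486 = -1.7215
z₀ = exp(-1.7215) = 0.1788 m

z₀ ≈ 0.18 m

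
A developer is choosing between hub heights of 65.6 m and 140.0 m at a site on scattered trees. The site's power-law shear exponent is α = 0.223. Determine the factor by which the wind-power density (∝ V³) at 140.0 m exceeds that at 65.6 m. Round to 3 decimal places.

1.661

Speed ratio: V_B/V_A = (z_B/z_A)^α = (140.0/65.6)^0.223 = (2.1341)^0.223 = 1.18418
Power-density ratio: P_B/P_A = (V_B/V_A)³ = (1.18418)³ = 1.66055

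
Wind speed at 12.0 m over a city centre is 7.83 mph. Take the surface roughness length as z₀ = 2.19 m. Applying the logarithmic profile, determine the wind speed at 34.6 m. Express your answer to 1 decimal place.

12.7 mph

Log law: V(z) ∝ ln(z/z₀), so V₂/V₁ = ln(z₂/z₀) / ln(z₁/z₀).
ln(34.6/2.19) = 2.7600, ln(12.0/2.19) = 1.7010
V₂ = 7.83 × 2.7600/1.7010 = 7.83 × 1.6225 = 12.7045 mph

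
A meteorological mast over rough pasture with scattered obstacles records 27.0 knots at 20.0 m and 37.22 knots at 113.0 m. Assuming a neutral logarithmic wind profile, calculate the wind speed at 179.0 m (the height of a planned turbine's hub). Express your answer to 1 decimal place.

Log law: V ∝ ln(z/z₀). From the pair, with r = V₁/V₂ = 0.72542,
ln z₀ = (ln z₁ − r·ln z₂)/(1 − r) = (2.9957 − 0.72542×4.7274)/0.27458 = -1.5791 → z₀ = 0.2062 m
V₃ = V₁ · ln(z₃/z₀)/ln(z₁/z₀) = 27.0 × 6.7665/4.5748 = 39.9348 knots

39.9 knots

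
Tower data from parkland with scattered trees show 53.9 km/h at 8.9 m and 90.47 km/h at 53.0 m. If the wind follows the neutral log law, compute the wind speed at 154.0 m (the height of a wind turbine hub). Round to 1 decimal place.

Log law: V ∝ ln(z/z₀). From the pair, with r = V₁/V₂ = 0.59578,
ln z₀ = (ln z₁ − r·ln z₂)/(1 − r) = (2.1861 − 0.59578×3.9703)/0.40422 = -0.4437 → z₀ = 0.6416 m
V₃ = V₁ · ln(z₃/z₀)/ln(z₁/z₀) = 53.9 × 5.4807/2.6298 = 112.3324 km/h

112.3 km/h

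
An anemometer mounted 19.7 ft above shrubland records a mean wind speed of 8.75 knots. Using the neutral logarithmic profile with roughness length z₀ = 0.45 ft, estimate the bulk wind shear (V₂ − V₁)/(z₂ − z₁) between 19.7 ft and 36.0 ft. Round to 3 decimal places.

0.086 knots/ft

Log law: V₂ = V₁ · ln(z₂/z₀)/ln(z₁/z₀) = 8.75 × 4.3820/3.7791 = 10.1459 knots
ΔV/Δz = (10.1459 − 8.75)/(36.0 − 19.7) = 1.3959/16.3000 = 0.08564 knots/ft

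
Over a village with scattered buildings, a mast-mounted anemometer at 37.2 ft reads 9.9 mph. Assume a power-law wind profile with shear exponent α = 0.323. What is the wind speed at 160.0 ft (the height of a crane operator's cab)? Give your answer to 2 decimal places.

15.86 mph

Power-law profile: V₂ = V₁ · (z₂/z₁)^α
V₂ = 9.9 × (160.0/37.2)^0.323 = 9.9 × (4.3011)^0.323
    = 9.9 × 1.6019 = 15.8592 mph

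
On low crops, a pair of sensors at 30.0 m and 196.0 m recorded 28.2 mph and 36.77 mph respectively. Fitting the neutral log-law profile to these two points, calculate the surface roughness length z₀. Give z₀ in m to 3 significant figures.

Log law: V(z) ∝ ln(z/z₀). With r = V₁/V₂ = 28.2/36.77 = 0.76693,
r · ln(z₂/z₀) = ln(z₁/z₀) ⇒ ln z₀ = (ln z₁ − r·ln z₂)/(1 − r)
ln z₀ = (3.40120 − 0.76693×5.27811) / 0.23307 = -2.7749
z₀ = exp(-2.7749) = 0.06236 m

z₀ ≈ 0.0624 m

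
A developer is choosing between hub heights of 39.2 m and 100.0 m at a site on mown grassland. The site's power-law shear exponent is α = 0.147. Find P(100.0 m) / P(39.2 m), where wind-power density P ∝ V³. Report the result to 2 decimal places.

1.51

Speed ratio: V_B/V_A = (z_B/z_A)^α = (100.0/39.2)^0.147 = (2.5510)^0.147 = 1.14759
Power-density ratio: P_B/P_A = (V_B/V_A)³ = (1.14759)³ = 1.51134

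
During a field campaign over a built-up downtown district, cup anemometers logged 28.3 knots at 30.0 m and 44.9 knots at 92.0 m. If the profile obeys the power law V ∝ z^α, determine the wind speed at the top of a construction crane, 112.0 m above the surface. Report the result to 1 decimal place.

First find α: α = ln(V₂/V₁)/ln(z₂/z₁) = ln(44.9/28.3)/ln(92.0/30.0) = 0.46158/1.12059 = 0.4119
Extrapolate from 92.0 m to 112.0 m: V₃ = 44.9 × (112.0/92.0)^0.4119 = 44.9 × 1.0844 = 48.6895 knots

48.7 knots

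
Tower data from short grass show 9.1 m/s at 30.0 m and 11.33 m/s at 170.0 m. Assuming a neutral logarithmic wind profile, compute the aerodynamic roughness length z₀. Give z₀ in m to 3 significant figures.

z₀ ≈ 0.0253 m

Log law: V(z) ∝ ln(z/z₀). With r = V₁/V₂ = 9.1/11.33 = 0.80318,
r · ln(z₂/z₀) = ln(z₁/z₀) ⇒ ln z₀ = (ln z₁ − r·ln z₂)/(1 − r)
ln z₀ = (3.40120 − 0.80318×5.13580) / 0.19682 = -3.6772
z₀ = exp(-3.6772) = 0.02529 m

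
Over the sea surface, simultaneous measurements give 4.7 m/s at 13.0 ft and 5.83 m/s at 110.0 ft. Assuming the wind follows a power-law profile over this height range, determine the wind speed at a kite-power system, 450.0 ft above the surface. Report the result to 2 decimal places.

First find α: α = ln(V₂/V₁)/ln(z₂/z₁) = ln(5.83/4.7)/ln(110.0/13.0) = 0.21545/2.13553 = 0.1009
Extrapolate from 110.0 ft to 450.0 ft: V₃ = 5.83 × (450.0/110.0)^0.1009 = 5.83 × 1.1527 = 6.7204 m/s

6.72 m/s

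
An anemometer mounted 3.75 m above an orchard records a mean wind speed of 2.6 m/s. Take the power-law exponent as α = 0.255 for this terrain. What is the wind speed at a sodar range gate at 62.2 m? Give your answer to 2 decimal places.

Power-law profile: V₂ = V₁ · (z₂/z₁)^α
V₂ = 2.6 × (62.2/3.75)^0.255 = 2.6 × (16.5867)^0.255
    = 2.6 × 2.0466 = 5.3212 m/s

5.32 m/s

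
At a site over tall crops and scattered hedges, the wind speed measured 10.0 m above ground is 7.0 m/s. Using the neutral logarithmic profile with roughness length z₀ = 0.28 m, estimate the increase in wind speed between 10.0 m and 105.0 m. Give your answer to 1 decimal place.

4.6 m/s

Log law: V₂ = V₁ · ln(z₂/z₀)/ln(z₁/z₀) = 7.0 × 5.9269/3.5756 = 11.6034 m/s
ΔV = 11.6034 − 7.0 = 4.6034 m/s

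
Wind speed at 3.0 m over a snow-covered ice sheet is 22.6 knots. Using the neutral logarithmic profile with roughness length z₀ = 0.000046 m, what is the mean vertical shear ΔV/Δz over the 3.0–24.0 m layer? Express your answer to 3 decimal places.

Log law: V₂ = V₁ · ln(z₂/z₀)/ln(z₁/z₀) = 22.6 × 13.1649/11.0855 = 26.8394 knots
ΔV/Δz = (26.8394 − 22.6)/(24.0 − 3.0) = 4.2394/21.0000 = 0.20187 knots/m

0.202 knots/m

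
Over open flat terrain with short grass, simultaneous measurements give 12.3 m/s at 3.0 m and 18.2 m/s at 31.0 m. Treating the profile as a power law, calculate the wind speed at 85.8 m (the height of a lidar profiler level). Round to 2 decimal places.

21.59 m/s

First find α: α = ln(V₂/V₁)/ln(z₂/z₁) = ln(18.2/12.3)/ln(31.0/3.0) = 0.39182/2.33537 = 0.1678
Extrapolate from 31.0 m to 85.8 m: V₃ = 18.2 × (85.8/31.0)^0.1678 = 18.2 × 1.1863 = 21.5899 m/s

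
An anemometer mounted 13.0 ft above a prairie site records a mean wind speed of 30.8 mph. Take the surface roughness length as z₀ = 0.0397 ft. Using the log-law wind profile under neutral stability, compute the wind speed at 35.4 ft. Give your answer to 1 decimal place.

Log law: V(z) ∝ ln(z/z₀), so V₂/V₁ = ln(z₂/z₀) / ln(z₁/z₀).
ln(35.4/0.0397) = 6.7931, ln(13.0/0.0397) = 5.7914
V₂ = 30.8 × 6.7931/5.7914 = 30.8 × 1.1730 = 36.1276 mph

36.1 mph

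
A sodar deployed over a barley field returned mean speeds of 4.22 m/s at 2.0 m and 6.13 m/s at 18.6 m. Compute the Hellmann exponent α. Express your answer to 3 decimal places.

α ≈ 0.167

Power law: V₂/V₁ = (z₂/z₁)^α ⇒ α = ln(V₂/V₁) / ln(z₂/z₁)
α = ln(6.13/4.22) / ln(18.6/2.0) = ln(1.4526) / ln(9.3000)
  = 0.37336 / 2.23001 = 0.16742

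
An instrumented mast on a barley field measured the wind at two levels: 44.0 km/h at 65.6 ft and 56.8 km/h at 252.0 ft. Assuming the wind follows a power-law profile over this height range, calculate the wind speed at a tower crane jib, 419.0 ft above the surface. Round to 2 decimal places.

First find α: α = ln(V₂/V₁)/ln(z₂/z₁) = ln(56.8/44.0)/ln(252.0/65.6) = 0.25535/1.34585 = 0.1897
Extrapolate from 252.0 ft to 419.0 ft: V₃ = 56.8 × (419.0/252.0)^0.1897 = 56.8 × 1.1013 = 62.5523 km/h

62.55 km/h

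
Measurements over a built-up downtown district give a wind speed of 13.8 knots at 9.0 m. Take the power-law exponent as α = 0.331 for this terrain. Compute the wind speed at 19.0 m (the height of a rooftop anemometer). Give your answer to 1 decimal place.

Power-law profile: V₂ = V₁ · (z₂/z₁)^α
V₂ = 13.8 × (19.0/9.0)^0.331 = 13.8 × (2.1111)^0.331
    = 13.8 × 1.2806 = 17.6723 knots

17.7 knots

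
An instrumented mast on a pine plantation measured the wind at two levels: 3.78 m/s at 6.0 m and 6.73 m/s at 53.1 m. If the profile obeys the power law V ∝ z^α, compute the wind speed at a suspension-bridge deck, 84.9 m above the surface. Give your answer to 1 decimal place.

7.6 m/s

First find α: α = ln(V₂/V₁)/ln(z₂/z₁) = ln(6.73/3.78)/ln(53.1/6.0) = 0.57685/2.18042 = 0.2646
Extrapolate from 53.1 m to 84.9 m: V₃ = 6.73 × (84.9/53.1)^0.2646 = 6.73 × 1.1322 = 7.6197 m/s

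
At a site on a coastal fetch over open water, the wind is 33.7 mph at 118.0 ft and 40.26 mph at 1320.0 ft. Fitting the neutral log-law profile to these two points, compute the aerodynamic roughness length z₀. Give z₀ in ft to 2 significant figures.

z₀ ≈ 0.00048 ft

Log law: V(z) ∝ ln(z/z₀). With r = V₁/V₂ = 33.7/40.26 = 0.83706,
r · ln(z₂/z₀) = ln(z₁/z₀) ⇒ ln z₀ = (ln z₁ − r·ln z₂)/(1 − r)
ln z₀ = (4.77068 − 0.83706×7.18539) / 0.16294 = -7.6341
z₀ = exp(-7.6341) = 0.0004837 ft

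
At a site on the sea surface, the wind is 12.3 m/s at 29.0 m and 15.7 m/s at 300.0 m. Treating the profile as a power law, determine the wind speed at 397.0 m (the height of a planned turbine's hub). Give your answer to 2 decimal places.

16.17 m/s

First find α: α = ln(V₂/V₁)/ln(z₂/z₁) = ln(15.7/12.3)/ln(300.0/29.0) = 0.24406/2.33649 = 0.1045
Extrapolate from 300.0 m to 397.0 m: V₃ = 15.7 × (397.0/300.0)^0.1045 = 15.7 × 1.0297 = 16.1662 m/s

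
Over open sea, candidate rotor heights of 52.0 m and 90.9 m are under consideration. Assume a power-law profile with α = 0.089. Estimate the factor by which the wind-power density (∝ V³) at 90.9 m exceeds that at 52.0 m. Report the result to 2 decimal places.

Speed ratio: V_B/V_A = (z_B/z_A)^α = (90.9/52.0)^0.089 = (1.7481)^0.089 = 1.05096
Power-density ratio: P_B/P_A = (V_B/V_A)³ = (1.05096)³ = 1.16082

1.16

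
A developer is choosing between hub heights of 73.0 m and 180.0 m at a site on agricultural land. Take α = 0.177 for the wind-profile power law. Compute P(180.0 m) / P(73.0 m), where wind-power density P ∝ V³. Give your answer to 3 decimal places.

Speed ratio: V_B/V_A = (z_B/z_A)^α = (180.0/73.0)^0.177 = (2.4658)^0.177 = 1.17321
Power-density ratio: P_B/P_A = (V_B/V_A)³ = (1.17321)³ = 1.61482

1.615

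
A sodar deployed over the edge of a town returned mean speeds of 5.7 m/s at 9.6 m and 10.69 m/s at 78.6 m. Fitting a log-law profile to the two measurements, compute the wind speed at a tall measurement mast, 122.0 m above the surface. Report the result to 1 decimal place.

11.7 m/s

Log law: V ∝ ln(z/z₀). From the pair, with r = V₁/V₂ = 0.53321,
ln z₀ = (ln z₁ − r·ln z₂)/(1 − r) = (2.2618 − 0.53321×4.3644)/0.46679 = -0.1400 → z₀ = 0.8693 m
V₃ = V₁ · ln(z₃/z₀)/ln(z₁/z₀) = 5.7 × 4.9440/2.4018 = 11.7334 m/s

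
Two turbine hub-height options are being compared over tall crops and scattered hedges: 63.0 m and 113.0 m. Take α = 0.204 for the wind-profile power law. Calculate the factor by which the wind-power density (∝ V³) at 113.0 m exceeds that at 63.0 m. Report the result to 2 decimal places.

1.43

Speed ratio: V_B/V_A = (z_B/z_A)^α = (113.0/63.0)^0.204 = (1.7937)^0.204 = 1.12658
Power-density ratio: P_B/P_A = (V_B/V_A)³ = (1.12658)³ = 1.42984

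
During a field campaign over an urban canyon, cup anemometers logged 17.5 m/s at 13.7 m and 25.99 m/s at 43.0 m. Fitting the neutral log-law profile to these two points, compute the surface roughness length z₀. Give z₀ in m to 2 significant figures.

z₀ ≈ 1.3 m

Log law: V(z) ∝ ln(z/z₀). With r = V₁/V₂ = 17.5/25.99 = 0.67334,
r · ln(z₂/z₀) = ln(z₁/z₀) ⇒ ln z₀ = (ln z₁ − r·ln z₂)/(1 − r)
ln z₀ = (2.61740 − 0.67334×3.76120) / 0.32666 = 0.2597
z₀ = exp(0.2597) = 1.297 m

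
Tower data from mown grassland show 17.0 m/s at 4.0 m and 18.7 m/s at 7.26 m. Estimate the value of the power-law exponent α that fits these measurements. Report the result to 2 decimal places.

α ≈ 0.16

Power law: V₂/V₁ = (z₂/z₁)^α ⇒ α = ln(V₂/V₁) / ln(z₂/z₁)
α = ln(18.7/17.0) / ln(7.26/4.0) = ln(1.1000) / ln(1.8150)
  = 0.09531 / 0.59609 = 0.15989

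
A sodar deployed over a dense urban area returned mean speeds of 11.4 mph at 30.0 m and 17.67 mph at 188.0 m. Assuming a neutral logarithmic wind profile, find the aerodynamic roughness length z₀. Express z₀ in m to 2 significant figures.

Log law: V(z) ∝ ln(z/z₀). With r = V₁/V₂ = 11.4/17.67 = 0.64516,
r · ln(z₂/z₀) = ln(z₁/z₀) ⇒ ln z₀ = (ln z₁ − r·ln z₂)/(1 − r)
ln z₀ = (3.40120 − 0.64516×5.23644) / 0.35484 = 0.0644
z₀ = exp(0.0644) = 1.067 m

z₀ ≈ 1.1 m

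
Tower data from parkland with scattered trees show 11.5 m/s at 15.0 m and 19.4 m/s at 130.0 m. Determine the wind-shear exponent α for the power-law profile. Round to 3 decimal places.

Power law: V₂/V₁ = (z₂/z₁)^α ⇒ α = ln(V₂/V₁) / ln(z₂/z₁)
α = ln(19.4/11.5) / ln(130.0/15.0) = ln(1.6870) / ln(8.6667)
  = 0.52293 / 2.15948 = 0.24215

α ≈ 0.242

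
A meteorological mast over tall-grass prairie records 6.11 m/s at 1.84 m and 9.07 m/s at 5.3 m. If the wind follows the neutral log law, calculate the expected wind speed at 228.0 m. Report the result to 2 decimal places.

Log law: V ∝ ln(z/z₀). From the pair, with r = V₁/V₂ = 0.67365,
ln z₀ = (ln z₁ − r·ln z₂)/(1 − r) = (0.6098 − 0.67365×1.6677)/0.32635 = -1.5740 → z₀ = 0.2072 m
V₃ = V₁ · ln(z₃/z₀)/ln(z₁/z₀) = 6.11 × 7.0034/2.1838 = 19.5946 m/s

19.59 m/s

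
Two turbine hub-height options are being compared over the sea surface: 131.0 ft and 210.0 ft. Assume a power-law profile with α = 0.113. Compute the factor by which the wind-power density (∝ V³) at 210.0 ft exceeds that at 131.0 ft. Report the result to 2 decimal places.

1.17

Speed ratio: V_B/V_A = (z_B/z_A)^α = (210.0/131.0)^0.113 = (1.6031)^0.113 = 1.05477
Power-density ratio: P_B/P_A = (V_B/V_A)³ = (1.05477)³ = 1.17348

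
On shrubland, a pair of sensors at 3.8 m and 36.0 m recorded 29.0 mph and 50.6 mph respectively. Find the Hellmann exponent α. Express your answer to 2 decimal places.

α ≈ 0.25

Power law: V₂/V₁ = (z₂/z₁)^α ⇒ α = ln(V₂/V₁) / ln(z₂/z₁)
α = ln(50.6/29.0) / ln(36.0/3.8) = ln(1.7448) / ln(9.4737)
  = 0.55666 / 2.24852 = 0.24757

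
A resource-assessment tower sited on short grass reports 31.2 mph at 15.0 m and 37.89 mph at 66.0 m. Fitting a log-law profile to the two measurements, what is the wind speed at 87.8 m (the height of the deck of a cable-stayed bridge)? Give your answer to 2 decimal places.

Log law: V ∝ ln(z/z₀). From the pair, with r = V₁/V₂ = 0.82344,
ln z₀ = (ln z₁ − r·ln z₂)/(1 − r) = (2.7081 − 0.82344×4.1897)/0.17656 = -4.2017 → z₀ = 0.01497 m
V₃ = V₁ · ln(z₃/z₀)/ln(z₁/z₀) = 31.2 × 8.6767/6.9097 = 39.1787 mph

39.18 mph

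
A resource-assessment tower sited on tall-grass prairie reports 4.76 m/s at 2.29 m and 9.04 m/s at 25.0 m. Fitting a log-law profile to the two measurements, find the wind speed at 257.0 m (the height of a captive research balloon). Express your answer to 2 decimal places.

13.21 m/s

Log law: V ∝ ln(z/z₀). From the pair, with r = V₁/V₂ = 0.52655,
ln z₀ = (ln z₁ − r·ln z₂)/(1 − r) = (0.8286 − 0.52655×3.2189)/0.47345 = -1.8298 → z₀ = 0.1604 m
V₃ = V₁ · ln(z₃/z₀)/ln(z₁/z₀) = 4.76 × 7.3789/2.6584 = 13.2123 m/s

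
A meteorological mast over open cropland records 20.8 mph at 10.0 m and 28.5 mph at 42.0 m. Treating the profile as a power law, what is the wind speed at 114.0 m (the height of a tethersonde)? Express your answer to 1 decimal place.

First find α: α = ln(V₂/V₁)/ln(z₂/z₁) = ln(28.5/20.8)/ln(42.0/10.0) = 0.31495/1.43508 = 0.2195
Extrapolate from 42.0 m to 114.0 m: V₃ = 28.5 × (114.0/42.0)^0.2195 = 28.5 × 1.2450 = 35.4827 mph

35.5 mph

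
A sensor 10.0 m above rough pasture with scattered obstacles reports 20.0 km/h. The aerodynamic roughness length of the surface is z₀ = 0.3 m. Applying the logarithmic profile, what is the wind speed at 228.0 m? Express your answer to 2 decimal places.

Log law: V(z) ∝ ln(z/z₀), so V₂/V₁ = ln(z₂/z₀) / ln(z₁/z₀).
ln(228.0/0.3) = 6.6333, ln(10.0/0.3) = 3.5066
V₂ = 20.0 × 6.6333/3.5066 = 20.0 × 1.8917 = 37.8338 km/h

37.83 km/h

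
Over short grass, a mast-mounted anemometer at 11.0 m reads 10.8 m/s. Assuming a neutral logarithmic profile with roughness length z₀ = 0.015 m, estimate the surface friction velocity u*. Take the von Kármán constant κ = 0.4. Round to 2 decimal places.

Log law: V(z) = (u*/κ) · ln(z/z₀) ⇒ u* = κ · V / ln(z/z₀)
u* = 0.4 × 10.8 / ln(11.0/0.015) = 0.4 × 10.8 / 6.5976
   = 4.3200 / 6.5976 = 0.6548 m/s

u* ≈ 0.65 m/s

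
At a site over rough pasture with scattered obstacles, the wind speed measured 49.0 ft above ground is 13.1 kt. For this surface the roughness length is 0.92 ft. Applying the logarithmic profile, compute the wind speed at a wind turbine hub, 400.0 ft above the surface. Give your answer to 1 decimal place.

Log law: V(z) ∝ ln(z/z₀), so V₂/V₁ = ln(z₂/z₀) / ln(z₁/z₀).
ln(400.0/0.92) = 6.0748, ln(49.0/0.92) = 3.9752
V₂ = 13.1 × 6.0748/3.9752 = 13.1 × 1.5282 = 20.0192 kt

20.0 kt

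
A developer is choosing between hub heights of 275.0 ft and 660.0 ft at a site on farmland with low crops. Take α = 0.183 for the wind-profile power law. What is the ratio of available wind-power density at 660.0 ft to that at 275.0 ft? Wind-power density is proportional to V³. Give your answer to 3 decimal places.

Speed ratio: V_B/V_A = (z_B/z_A)^α = (660.0/275.0)^0.183 = (2.4000)^0.183 = 1.17376
Power-density ratio: P_B/P_A = (V_B/V_A)³ = (1.17376)³ = 1.61710

1.617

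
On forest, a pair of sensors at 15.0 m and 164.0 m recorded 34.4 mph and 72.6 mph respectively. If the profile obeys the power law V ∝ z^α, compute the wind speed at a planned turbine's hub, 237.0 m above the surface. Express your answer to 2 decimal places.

81.45 mph

First find α: α = ln(V₂/V₁)/ln(z₂/z₁) = ln(72.6/34.4)/ln(164.0/15.0) = 0.74691/2.39182 = 0.3123
Extrapolate from 164.0 m to 237.0 m: V₃ = 72.6 × (237.0/164.0)^0.3123 = 72.6 × 1.1218 = 81.4462 mph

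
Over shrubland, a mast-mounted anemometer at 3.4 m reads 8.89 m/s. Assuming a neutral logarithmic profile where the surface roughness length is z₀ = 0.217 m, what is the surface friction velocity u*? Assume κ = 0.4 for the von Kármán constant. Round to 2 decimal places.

u* ≈ 1.29 m/s

Log law: V(z) = (u*/κ) · ln(z/z₀) ⇒ u* = κ · V / ln(z/z₀)
u* = 0.4 × 8.89 / ln(3.4/0.217) = 0.4 × 8.89 / 2.7516
   = 3.5560 / 2.7516 = 1.2923 m/s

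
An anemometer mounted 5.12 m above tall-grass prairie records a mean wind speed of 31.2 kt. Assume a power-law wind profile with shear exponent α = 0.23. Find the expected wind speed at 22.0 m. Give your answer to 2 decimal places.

43.63 kt

Power-law profile: V₂ = V₁ · (z₂/z₁)^α
V₂ = 31.2 × (22.0/5.12)^0.23 = 31.2 × (4.2969)^0.23
    = 31.2 × 1.3984 = 43.6294 kt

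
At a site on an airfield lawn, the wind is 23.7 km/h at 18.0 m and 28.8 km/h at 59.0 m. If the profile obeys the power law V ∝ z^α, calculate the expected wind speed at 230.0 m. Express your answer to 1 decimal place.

First find α: α = ln(V₂/V₁)/ln(z₂/z₁) = ln(28.8/23.7)/ln(59.0/18.0) = 0.19490/1.18717 = 0.1642
Extrapolate from 59.0 m to 230.0 m: V₃ = 28.8 × (230.0/59.0)^0.1642 = 28.8 × 1.2503 = 36.0079 km/h

36.0 km/h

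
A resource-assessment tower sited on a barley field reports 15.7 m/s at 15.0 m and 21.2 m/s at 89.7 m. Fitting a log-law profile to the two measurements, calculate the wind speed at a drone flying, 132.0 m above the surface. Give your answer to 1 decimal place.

Log law: V ∝ ln(z/z₀). From the pair, with r = V₁/V₂ = 0.74057,
ln z₀ = (ln z₁ − r·ln z₂)/(1 − r) = (2.7081 − 0.74057×4.4965)/0.25943 = -2.3971 → z₀ = 0.09098 m
V₃ = V₁ · ln(z₃/z₀)/ln(z₁/z₀) = 15.7 × 7.2799/5.1051 = 22.3881 m/s

22.4 m/s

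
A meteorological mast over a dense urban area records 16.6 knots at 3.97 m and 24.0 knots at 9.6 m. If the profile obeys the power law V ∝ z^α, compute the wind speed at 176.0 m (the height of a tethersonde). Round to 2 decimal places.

80.84 knots

First find α: α = ln(V₂/V₁)/ln(z₂/z₁) = ln(24.0/16.6)/ln(9.6/3.97) = 0.36865/0.88300 = 0.4175
Extrapolate from 9.6 m to 176.0 m: V₃ = 24.0 × (176.0/9.6)^0.4175 = 24.0 × 3.3682 = 80.8378 knots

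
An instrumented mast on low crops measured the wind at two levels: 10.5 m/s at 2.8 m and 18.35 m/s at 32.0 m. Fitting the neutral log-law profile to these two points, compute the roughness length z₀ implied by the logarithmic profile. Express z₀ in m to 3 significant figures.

z₀ ≈ 0.108 m

Log law: V(z) ∝ ln(z/z₀). With r = V₁/V₂ = 10.5/18.35 = 0.57221,
r · ln(z₂/z₀) = ln(z₁/z₀) ⇒ ln z₀ = (ln z₁ − r·ln z₂)/(1 − r)
ln z₀ = (1.02962 − 0.57221×3.46574) / 0.42779 = -2.2289
z₀ = exp(-2.2289) = 0.1076 m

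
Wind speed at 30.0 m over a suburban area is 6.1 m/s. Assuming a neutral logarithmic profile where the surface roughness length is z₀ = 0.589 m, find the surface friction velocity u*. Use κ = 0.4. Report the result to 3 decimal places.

Log law: V(z) = (u*/κ) · ln(z/z₀) ⇒ u* = κ · V / ln(z/z₀)
u* = 0.4 × 6.1 / ln(30.0/0.589) = 0.4 × 6.1 / 3.9305
   = 2.4400 / 3.9305 = 0.6208 m/s

u* ≈ 0.621 m/s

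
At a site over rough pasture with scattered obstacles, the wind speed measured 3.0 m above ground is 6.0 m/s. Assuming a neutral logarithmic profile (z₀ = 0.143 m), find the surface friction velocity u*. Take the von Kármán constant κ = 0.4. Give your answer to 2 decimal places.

Log law: V(z) = (u*/κ) · ln(z/z₀) ⇒ u* = κ · V / ln(z/z₀)
u* = 0.4 × 6.0 / ln(3.0/0.143) = 0.4 × 6.0 / 3.0435
   = 2.4000 / 3.0435 = 0.7886 m/s

u* ≈ 0.79 m/s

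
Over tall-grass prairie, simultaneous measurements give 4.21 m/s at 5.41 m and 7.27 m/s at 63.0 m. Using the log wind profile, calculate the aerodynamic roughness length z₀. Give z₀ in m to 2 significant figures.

z₀ ≈ 0.18 m

Log law: V(z) ∝ ln(z/z₀). With r = V₁/V₂ = 4.21/7.27 = 0.57909,
r · ln(z₂/z₀) = ln(z₁/z₀) ⇒ ln z₀ = (ln z₁ − r·ln z₂)/(1 − r)
ln z₀ = (1.68825 − 0.57909×4.14313) / 0.42091 = -1.6892
z₀ = exp(-1.6892) = 0.1847 m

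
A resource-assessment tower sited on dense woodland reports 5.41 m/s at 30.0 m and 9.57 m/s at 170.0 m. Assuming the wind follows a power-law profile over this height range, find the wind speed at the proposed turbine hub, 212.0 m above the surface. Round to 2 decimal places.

10.29 m/s

First find α: α = ln(V₂/V₁)/ln(z₂/z₁) = ln(9.57/5.41)/ln(170.0/30.0) = 0.57038/1.73460 = 0.3288
Extrapolate from 170.0 m to 212.0 m: V₃ = 9.57 × (212.0/170.0)^0.3288 = 9.57 × 1.0753 = 10.2906 m/s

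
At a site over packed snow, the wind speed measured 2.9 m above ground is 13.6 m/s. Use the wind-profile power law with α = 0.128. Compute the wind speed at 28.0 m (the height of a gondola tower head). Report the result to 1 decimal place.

18.2 m/s

Power-law profile: V₂ = V₁ · (z₂/z₁)^α
V₂ = 13.6 × (28.0/2.9)^0.128 = 13.6 × (9.6552)^0.128
    = 13.6 × 1.3367 = 18.1798 m/s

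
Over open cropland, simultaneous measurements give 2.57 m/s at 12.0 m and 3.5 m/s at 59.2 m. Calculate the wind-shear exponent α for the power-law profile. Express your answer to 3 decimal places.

α ≈ 0.194

Power law: V₂/V₁ = (z₂/z₁)^α ⇒ α = ln(V₂/V₁) / ln(z₂/z₁)
α = ln(3.5/2.57) / ln(59.2/12.0) = ln(1.3619) / ln(4.9333)
  = 0.30886 / 1.59601 = 0.19352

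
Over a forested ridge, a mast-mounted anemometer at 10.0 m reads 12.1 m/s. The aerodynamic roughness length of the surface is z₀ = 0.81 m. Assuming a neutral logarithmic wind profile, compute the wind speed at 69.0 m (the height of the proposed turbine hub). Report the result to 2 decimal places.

Log law: V(z) ∝ ln(z/z₀), so V₂/V₁ = ln(z₂/z₀) / ln(z₁/z₀).
ln(69.0/0.81) = 4.4448, ln(10.0/0.81) = 2.5133
V₂ = 12.1 × 4.4448/2.5133 = 12.1 × 1.7685 = 21.3991 m/s

21.40 m/s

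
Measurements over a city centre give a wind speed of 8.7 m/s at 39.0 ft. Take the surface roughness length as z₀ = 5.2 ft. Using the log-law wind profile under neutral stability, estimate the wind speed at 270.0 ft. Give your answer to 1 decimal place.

17.1 m/s

Log law: V(z) ∝ ln(z/z₀), so V₂/V₁ = ln(z₂/z₀) / ln(z₁/z₀).
ln(270.0/5.2) = 3.9498, ln(39.0/5.2) = 2.0149
V₂ = 8.7 × 3.9498/2.0149 = 8.7 × 1.9603 = 17.0544 m/s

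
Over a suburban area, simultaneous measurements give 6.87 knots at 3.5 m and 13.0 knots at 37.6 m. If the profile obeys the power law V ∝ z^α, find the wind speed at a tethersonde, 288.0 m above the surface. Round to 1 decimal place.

First find α: α = ln(V₂/V₁)/ln(z₂/z₁) = ln(13.0/6.87)/ln(37.6/3.5) = 0.63779/2.37424 = 0.2686
Extrapolate from 37.6 m to 288.0 m: V₃ = 13.0 × (288.0/37.6)^0.2686 = 13.0 × 1.7279 = 22.4628 knots

22.5 knots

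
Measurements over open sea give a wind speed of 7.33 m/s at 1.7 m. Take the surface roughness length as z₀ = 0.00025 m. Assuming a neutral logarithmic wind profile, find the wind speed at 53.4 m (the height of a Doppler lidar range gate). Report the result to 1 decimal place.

Log law: V(z) ∝ ln(z/z₀), so V₂/V₁ = ln(z₂/z₀) / ln(z₁/z₀).
ln(53.4/0.00025) = 12.2719, ln(1.7/0.00025) = 8.8247
V₂ = 7.33 × 12.2719/8.8247 = 7.33 × 1.3906 = 10.1933 m/s

10.2 m/s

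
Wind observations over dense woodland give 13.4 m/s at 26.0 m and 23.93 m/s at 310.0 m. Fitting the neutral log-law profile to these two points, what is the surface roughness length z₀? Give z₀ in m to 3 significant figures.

Log law: V(z) ∝ ln(z/z₀). With r = V₁/V₂ = 13.4/23.93 = 0.55997,
r · ln(z₂/z₀) = ln(z₁/z₀) ⇒ ln z₀ = (ln z₁ − r·ln z₂)/(1 − r)
ln z₀ = (3.25810 − 0.55997×5.73657) / 0.44003 = 0.1041
z₀ = exp(0.1041) = 1.110 m

z₀ ≈ 1.11 m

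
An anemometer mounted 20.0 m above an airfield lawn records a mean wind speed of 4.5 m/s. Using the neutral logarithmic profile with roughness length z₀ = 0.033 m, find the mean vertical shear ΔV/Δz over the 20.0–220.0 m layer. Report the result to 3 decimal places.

0.008 m/s/m

Log law: V₂ = V₁ · ln(z₂/z₀)/ln(z₁/z₀) = 4.5 × 8.8049/6.4070 = 6.1842 m/s
ΔV/Δz = (6.1842 − 4.5)/(220.0 − 20.0) = 1.6842/200.0000 = 0.00842 m/s/m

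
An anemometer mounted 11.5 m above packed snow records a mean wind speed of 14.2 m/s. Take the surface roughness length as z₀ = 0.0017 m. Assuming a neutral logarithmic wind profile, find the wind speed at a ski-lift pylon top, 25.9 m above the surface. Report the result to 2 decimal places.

15.51 m/s

Log law: V(z) ∝ ln(z/z₀), so V₂/V₁ = ln(z₂/z₀) / ln(z₁/z₀).
ln(25.9/0.0017) = 9.6314, ln(11.5/0.0017) = 8.8195
V₂ = 14.2 × 9.6314/8.8195 = 14.2 × 1.0921 = 15.5072 m/s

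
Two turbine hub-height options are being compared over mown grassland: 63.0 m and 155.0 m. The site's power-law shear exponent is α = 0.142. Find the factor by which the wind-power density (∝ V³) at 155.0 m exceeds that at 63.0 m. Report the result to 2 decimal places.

Speed ratio: V_B/V_A = (z_B/z_A)^α = (155.0/63.0)^0.142 = (2.4603)^0.142 = 1.13637
Power-density ratio: P_B/P_A = (V_B/V_A)³ = (1.13637)³ = 1.46745

1.47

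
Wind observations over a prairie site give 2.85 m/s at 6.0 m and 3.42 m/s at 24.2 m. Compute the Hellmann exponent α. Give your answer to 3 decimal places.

α ≈ 0.131

Power law: V₂/V₁ = (z₂/z₁)^α ⇒ α = ln(V₂/V₁) / ln(z₂/z₁)
α = ln(3.42/2.85) / ln(24.2/6.0) = ln(1.2000) / ln(4.0333)
  = 0.18232 / 1.39459 = 0.13073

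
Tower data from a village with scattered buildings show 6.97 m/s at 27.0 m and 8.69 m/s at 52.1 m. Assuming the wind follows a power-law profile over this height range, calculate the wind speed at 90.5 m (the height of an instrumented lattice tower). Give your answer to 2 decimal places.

10.46 m/s

First find α: α = ln(V₂/V₁)/ln(z₂/z₁) = ln(8.69/6.97)/ln(52.1/27.0) = 0.22056/0.65733 = 0.3355
Extrapolate from 52.1 m to 90.5 m: V₃ = 8.69 × (90.5/52.1)^0.3355 = 8.69 × 1.2036 = 10.4589 m/s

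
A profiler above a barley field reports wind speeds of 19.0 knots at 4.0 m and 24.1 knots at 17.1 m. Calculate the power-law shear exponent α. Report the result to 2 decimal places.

Power law: V₂/V₁ = (z₂/z₁)^α ⇒ α = ln(V₂/V₁) / ln(z₂/z₁)
α = ln(24.1/19.0) / ln(17.1/4.0) = ln(1.2684) / ln(4.2750)
  = 0.23777 / 1.45278 = 0.16367

α ≈ 0.16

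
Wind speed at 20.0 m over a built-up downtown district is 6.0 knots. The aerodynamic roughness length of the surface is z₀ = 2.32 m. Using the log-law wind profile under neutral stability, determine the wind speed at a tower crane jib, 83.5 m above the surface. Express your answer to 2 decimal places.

9.98 knots

Log law: V(z) ∝ ln(z/z₀), so V₂/V₁ = ln(z₂/z₀) / ln(z₁/z₀).
ln(83.5/2.32) = 3.5833, ln(20.0/2.32) = 2.1542
V₂ = 6.0 × 3.5833/2.1542 = 6.0 × 1.6634 = 9.9805 knots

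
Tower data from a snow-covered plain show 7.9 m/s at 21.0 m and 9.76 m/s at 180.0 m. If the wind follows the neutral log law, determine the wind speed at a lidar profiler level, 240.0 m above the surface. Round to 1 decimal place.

Log law: V ∝ ln(z/z₀). From the pair, with r = V₁/V₂ = 0.80943,
ln z₀ = (ln z₁ − r·ln z₂)/(1 − r) = (3.0445 − 0.80943×5.1930)/0.19057 = -6.0805 → z₀ = 0.002287 m
V₃ = V₁ · ln(z₃/z₀)/ln(z₁/z₀) = 7.9 × 11.5612/9.1251 = 10.0091 m/s

10.0 m/s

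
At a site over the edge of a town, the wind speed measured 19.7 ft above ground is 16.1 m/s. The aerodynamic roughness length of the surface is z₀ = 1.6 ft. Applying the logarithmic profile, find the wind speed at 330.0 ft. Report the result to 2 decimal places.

34.17 m/s

Log law: V(z) ∝ ln(z/z₀), so V₂/V₁ = ln(z₂/z₀) / ln(z₁/z₀).
ln(330.0/1.6) = 5.3291, ln(19.7/1.6) = 2.5106
V₂ = 16.1 × 5.3291/2.5106 = 16.1 × 2.1226 = 34.1742 m/s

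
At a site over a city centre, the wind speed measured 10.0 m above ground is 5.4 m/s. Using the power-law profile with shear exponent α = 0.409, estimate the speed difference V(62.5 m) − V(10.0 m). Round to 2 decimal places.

6.03 m/s

Power law: V₂ = V₁ · (z₂/z₁)^α = 5.4 × (6.2500)^0.409 = 11.4264 m/s
ΔV = 11.4264 − 5.4 = 6.0264 m/s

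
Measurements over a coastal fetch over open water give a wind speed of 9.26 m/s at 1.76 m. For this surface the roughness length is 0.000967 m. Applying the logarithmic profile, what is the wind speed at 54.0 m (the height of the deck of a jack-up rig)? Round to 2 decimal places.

13.48 m/s

Log law: V(z) ∝ ln(z/z₀), so V₂/V₁ = ln(z₂/z₀) / ln(z₁/z₀).
ln(54.0/0.000967) = 10.9303, ln(1.76/0.000967) = 7.5066
V₂ = 9.26 × 10.9303/7.5066 = 9.26 × 1.4561 = 13.4834 m/s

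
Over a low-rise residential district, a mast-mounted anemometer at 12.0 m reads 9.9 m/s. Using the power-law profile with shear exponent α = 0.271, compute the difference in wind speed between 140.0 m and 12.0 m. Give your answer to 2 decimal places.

Power law: V₂ = V₁ · (z₂/z₁)^α = 9.9 × (11.6667)^0.271 = 19.2654 m/s
ΔV = 19.2654 − 9.9 = 9.3654 m/s

9.37 m/s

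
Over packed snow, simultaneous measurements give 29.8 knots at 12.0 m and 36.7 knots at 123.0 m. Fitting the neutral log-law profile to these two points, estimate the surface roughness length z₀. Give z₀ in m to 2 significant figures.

Log law: V(z) ∝ ln(z/z₀). With r = V₁/V₂ = 29.8/36.7 = 0.81199,
r · ln(z₂/z₀) = ln(z₁/z₀) ⇒ ln z₀ = (ln z₁ − r·ln z₂)/(1 − r)
ln z₀ = (2.48491 − 0.81199×4.81218) / 0.18801 = -7.5662
z₀ = exp(-7.5662) = 0.0005176 m

z₀ ≈ 0.00052 m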